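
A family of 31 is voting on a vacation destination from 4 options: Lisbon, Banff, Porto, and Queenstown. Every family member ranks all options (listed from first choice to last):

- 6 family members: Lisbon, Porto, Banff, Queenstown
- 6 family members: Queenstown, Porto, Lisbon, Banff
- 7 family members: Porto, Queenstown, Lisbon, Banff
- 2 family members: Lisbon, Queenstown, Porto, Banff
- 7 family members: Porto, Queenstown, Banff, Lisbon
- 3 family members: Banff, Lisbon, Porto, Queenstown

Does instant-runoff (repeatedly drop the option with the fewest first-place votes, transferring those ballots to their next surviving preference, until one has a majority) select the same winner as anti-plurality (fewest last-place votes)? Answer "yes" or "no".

yes

Instant-runoff — R1 Lisbon 8, Banff 3, Porto 14, Queenstown 6 (Banff out); R2 Lisbon 11, Porto 14, Queenstown 6 (Queenstown out); R3 Lisbon 11, Porto 20 (Porto winner). Winner: Porto.
Anti-plurality — last-place votes: Lisbon 7, Banff 15, Porto 0, Queenstown 9. Winner: Porto.
The two methods agree.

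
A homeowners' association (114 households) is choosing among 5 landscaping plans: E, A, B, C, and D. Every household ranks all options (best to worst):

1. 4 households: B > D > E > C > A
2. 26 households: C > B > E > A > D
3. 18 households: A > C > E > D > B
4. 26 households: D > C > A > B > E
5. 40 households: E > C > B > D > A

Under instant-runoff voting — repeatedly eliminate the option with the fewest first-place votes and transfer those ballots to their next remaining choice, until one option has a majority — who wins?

Round 1: E 40, A 18, B 4, C 26, D 26. Eliminate B.
Round 2: E 40, A 18, C 26, D 30. Eliminate A.
Round 3: E 40, C 44, D 30. Eliminate D.
Round 4: E 44, C 70. C has a majority.

C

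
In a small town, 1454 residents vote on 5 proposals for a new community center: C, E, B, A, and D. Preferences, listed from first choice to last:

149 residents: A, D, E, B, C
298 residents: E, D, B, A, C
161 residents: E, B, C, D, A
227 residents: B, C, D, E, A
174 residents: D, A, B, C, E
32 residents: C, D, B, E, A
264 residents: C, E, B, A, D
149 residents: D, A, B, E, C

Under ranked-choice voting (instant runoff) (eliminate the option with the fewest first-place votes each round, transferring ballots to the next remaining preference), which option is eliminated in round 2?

Round 1: C 296, E 459, B 227, A 149, D 323. Eliminate A.
Round 2: C 296, E 459, B 227, D 472. Eliminate B.

B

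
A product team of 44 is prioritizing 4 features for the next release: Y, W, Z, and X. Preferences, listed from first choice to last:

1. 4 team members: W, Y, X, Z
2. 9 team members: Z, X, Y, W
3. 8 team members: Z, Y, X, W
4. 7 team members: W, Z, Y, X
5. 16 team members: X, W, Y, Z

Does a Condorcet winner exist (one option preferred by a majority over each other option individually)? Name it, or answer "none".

none

Checking pairwise contests:
W beats Y 27–17.
X beats W 33–11.
W beats Z 27–17.
Z beats X 24–20.
Every option loses at least one head-to-head, so there is no Condorcet winner.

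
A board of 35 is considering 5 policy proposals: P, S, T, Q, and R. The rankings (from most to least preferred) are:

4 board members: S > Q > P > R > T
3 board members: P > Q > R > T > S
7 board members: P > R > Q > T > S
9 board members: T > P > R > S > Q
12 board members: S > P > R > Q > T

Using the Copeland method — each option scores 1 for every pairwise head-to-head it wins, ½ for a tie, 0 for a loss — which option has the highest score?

P

P: beats S, T, Q, and R → score 4.
S: beats Q; loses to P, T, and R → score 1.
T: beats S; loses to P, Q, and R → score 1.
Q: beats T; loses to P, S, and R → score 1.
R: beats S, T, and Q; loses to P → score 3.
P has the best pairwise record.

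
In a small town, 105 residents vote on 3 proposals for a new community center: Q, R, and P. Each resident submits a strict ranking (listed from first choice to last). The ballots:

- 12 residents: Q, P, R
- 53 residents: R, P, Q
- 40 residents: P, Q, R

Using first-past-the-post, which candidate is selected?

First-place votes: Q 12, R 53, P 40.
R has the most first-place votes.

R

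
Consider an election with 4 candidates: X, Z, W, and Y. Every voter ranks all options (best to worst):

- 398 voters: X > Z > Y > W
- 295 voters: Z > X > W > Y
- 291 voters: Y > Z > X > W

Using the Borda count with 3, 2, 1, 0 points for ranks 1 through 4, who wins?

X: 398·3 + 295·2 + 291·1 = 2075
Z: 398·2 + 295·3 + 291·2 = 2263
W: 398·0 + 295·1 + 291·0 = 295
Y: 398·1 + 295·0 + 291·3 = 1271
Z has the highest Borda score (2263).

Z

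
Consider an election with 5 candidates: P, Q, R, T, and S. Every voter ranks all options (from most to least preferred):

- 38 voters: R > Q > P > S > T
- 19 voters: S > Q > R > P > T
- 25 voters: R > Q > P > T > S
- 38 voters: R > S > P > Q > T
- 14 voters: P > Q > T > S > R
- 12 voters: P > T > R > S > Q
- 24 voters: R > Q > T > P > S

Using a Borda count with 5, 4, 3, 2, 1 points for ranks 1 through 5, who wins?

P: 38·3 + 19·2 + 25·3 + 38·3 + 14·5 + 12·5 + 24·2 = 519
Q: 38·4 + 19·4 + 25·4 + 38·2 + 14·4 + 12·1 + 24·4 = 568
R: 38·5 + 19·3 + 25·5 + 38·5 + 14·1 + 12·3 + 24·5 = 732
T: 38·1 + 19·1 + 25·2 + 38·1 + 14·3 + 12·4 + 24·3 = 307
S: 38·2 + 19·5 + 25·1 + 38·4 + 14·2 + 12·2 + 24·1 = 424
R has the highest Borda score (732).

R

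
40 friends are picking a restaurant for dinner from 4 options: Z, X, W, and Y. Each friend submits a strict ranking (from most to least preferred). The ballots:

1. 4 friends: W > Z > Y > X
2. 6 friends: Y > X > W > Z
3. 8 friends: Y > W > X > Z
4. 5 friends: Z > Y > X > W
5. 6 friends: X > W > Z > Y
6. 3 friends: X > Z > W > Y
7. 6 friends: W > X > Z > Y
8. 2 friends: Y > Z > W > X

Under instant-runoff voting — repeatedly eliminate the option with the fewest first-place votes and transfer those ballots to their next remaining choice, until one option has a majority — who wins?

Round 1: Z 5, X 9, W 10, Y 16. Eliminate Z.
Round 2: X 9, W 10, Y 21. Y has a majority.

Y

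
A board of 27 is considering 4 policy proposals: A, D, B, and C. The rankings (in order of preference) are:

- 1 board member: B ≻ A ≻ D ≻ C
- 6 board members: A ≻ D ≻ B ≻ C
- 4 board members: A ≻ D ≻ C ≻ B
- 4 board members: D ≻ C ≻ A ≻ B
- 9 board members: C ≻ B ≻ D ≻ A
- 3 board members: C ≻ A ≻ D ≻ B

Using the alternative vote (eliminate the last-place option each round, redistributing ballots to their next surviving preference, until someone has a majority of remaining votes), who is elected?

Round 1: A 10, D 4, B 1, C 12. Eliminate B.
Round 2: A 11, D 4, C 12. Eliminate D.
Round 3: A 11, C 16. C has a majority.

C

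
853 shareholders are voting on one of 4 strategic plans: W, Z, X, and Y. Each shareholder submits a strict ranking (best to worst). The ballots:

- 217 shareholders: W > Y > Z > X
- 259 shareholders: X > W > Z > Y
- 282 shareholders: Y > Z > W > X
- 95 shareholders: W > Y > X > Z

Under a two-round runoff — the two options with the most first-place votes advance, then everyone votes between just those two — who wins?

W

Round 1 first-place votes: W 312, Z 0, X 259, Y 282.
W and Y advance.
Runoff: W is preferred to Y by 571 voters; Y by 282.
W wins the runoff.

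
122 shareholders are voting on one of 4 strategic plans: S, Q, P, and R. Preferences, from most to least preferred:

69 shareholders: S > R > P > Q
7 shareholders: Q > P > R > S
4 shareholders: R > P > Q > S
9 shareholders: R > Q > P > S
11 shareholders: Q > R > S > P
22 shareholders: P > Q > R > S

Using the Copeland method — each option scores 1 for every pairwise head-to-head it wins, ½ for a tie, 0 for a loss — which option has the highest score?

S: beats Q, P, and R → score 3.
Q: loses to S, P, and R → score 0.
P: beats Q; loses to S and R → score 1.
R: beats Q and P; loses to S → score 2.
S has the best pairwise record.

S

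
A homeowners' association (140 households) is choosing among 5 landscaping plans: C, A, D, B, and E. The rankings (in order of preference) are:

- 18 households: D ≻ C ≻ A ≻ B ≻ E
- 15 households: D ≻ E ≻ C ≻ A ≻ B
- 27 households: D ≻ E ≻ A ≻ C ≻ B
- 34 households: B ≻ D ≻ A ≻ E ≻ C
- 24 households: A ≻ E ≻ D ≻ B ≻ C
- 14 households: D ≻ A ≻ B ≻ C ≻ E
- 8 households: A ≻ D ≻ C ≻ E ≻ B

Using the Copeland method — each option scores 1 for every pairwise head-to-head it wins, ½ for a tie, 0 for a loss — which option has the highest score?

D

C: loses to A, D, B, and E → score 0.
A: beats C, B, and E; loses to D → score 3.
D: beats C, A, B, and E → score 4.
B: beats C; loses to A, D, and E → score 1.
E: beats C and B; loses to A and D → score 2.
D has the best pairwise record.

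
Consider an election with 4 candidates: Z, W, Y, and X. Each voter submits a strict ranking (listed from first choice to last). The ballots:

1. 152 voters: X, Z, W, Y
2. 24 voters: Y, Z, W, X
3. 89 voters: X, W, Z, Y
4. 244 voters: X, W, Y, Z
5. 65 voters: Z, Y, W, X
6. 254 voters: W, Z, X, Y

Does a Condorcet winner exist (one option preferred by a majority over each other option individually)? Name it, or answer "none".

X

X vs Z: 485–343 for X.
X vs W: 485–343 for X.
X vs Y: 739–89 for X.
X beats every other option head-to-head.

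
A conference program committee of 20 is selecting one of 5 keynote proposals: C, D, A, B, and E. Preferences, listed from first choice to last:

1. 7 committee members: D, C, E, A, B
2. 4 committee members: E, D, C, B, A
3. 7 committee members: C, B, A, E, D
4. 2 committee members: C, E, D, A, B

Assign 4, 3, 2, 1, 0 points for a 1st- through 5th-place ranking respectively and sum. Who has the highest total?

C

C: 7·3 + 4·2 + 7·4 + 2·4 = 65
D: 7·4 + 4·3 + 7·0 + 2·2 = 44
A: 7·1 + 4·0 + 7·2 + 2·1 = 23
B: 7·0 + 4·1 + 7·3 + 2·0 = 25
E: 7·2 + 4·4 + 7·1 + 2·3 = 43
C has the highest Borda score (65).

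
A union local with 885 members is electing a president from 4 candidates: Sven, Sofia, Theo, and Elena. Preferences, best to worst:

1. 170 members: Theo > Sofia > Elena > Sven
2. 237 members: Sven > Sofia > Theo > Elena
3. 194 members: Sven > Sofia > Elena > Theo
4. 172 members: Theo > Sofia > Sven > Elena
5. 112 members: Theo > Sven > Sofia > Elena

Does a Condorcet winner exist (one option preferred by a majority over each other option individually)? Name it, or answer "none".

Theo

Theo vs Sven: 454–431 for Theo.
Theo vs Sofia: 454–431 for Theo.
Theo vs Elena: 691–194 for Theo.
Theo beats every other option head-to-head.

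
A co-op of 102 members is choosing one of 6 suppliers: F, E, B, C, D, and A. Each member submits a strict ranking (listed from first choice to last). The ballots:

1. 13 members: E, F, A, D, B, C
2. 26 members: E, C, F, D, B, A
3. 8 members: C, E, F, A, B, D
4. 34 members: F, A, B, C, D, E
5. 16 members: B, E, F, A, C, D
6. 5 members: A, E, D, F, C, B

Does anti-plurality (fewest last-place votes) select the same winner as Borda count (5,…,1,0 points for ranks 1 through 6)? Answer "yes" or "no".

Anti-plurality — last-place votes: F 0, E 34, B 5, C 13, D 24, A 26. Winner: F.
Borda — scores: F 382, E 311, B 229, C 233, D 127, A 248. Winner: F.
The two methods agree.

yes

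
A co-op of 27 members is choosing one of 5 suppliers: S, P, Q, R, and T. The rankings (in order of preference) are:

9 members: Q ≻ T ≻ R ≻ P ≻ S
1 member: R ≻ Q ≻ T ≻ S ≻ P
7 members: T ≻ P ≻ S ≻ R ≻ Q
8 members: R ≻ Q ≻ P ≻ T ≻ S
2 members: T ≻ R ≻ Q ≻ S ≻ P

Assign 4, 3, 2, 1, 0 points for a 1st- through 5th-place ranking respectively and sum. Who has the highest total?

S: 9·0 + 1·1 + 7·2 + 8·0 + 2·1 = 17
P: 9·1 + 1·0 + 7·3 + 8·2 + 2·0 = 46
Q: 9·4 + 1·3 + 7·0 + 8·3 + 2·2 = 67
R: 9·2 + 1·4 + 7·1 + 8·4 + 2·3 = 67
T: 9·3 + 1·2 + 7·4 + 8·1 + 2·4 = 73
T has the highest Borda score (73).

T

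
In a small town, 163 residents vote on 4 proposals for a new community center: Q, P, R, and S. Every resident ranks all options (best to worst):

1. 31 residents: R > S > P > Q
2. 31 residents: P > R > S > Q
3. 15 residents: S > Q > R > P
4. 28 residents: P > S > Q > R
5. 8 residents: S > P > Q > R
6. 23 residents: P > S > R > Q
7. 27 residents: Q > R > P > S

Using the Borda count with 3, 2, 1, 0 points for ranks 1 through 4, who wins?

Q: 31·0 + 31·0 + 15·2 + 28·1 + 8·1 + 23·0 + 27·3 = 147
P: 31·1 + 31·3 + 15·0 + 28·3 + 8·2 + 23·3 + 27·1 = 320
R: 31·3 + 31·2 + 15·1 + 28·0 + 8·0 + 23·1 + 27·2 = 247
S: 31·2 + 31·1 + 15·3 + 28·2 + 8·3 + 23·2 + 27·0 = 264
P has the highest Borda score (320).

P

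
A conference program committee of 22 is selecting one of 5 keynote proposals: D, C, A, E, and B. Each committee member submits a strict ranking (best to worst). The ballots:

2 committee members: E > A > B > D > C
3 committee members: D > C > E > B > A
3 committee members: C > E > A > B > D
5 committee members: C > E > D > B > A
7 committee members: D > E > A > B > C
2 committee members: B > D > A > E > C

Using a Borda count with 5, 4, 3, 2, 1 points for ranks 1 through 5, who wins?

D: 2·2 + 3·5 + 3·1 + 5·3 + 7·5 + 2·4 = 80
C: 2·1 + 3·4 + 3·5 + 5·5 + 7·1 + 2·1 = 63
A: 2·4 + 3·1 + 3·3 + 5·1 + 7·3 + 2·3 = 52
E: 2·5 + 3·3 + 3·4 + 5·4 + 7·4 + 2·2 = 83
B: 2·3 + 3·2 + 3·2 + 5·2 + 7·2 + 2·5 = 52
E has the highest Borda score (83).

E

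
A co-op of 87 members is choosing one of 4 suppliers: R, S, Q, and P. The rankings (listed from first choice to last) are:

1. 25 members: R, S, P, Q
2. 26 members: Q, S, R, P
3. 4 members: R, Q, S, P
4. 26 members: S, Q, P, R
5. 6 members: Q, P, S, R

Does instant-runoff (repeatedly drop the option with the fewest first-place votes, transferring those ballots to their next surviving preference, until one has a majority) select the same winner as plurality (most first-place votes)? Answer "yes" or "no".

yes

Instant-runoff — R1 R 29, S 26, Q 32, P 0 (P out); R2 R 29, S 26, Q 32 (S out); R3 R 29, Q 58 (Q winner). Winner: Q.
Plurality — first-place votes: R 29, S 26, Q 32, P 0. Winner: Q.
The two methods agree.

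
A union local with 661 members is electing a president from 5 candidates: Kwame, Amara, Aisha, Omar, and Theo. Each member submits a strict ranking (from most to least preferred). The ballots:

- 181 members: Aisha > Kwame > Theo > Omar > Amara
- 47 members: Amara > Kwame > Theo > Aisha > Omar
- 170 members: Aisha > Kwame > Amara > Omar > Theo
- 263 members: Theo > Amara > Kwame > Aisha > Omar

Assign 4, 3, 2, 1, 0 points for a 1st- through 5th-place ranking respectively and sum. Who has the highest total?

Kwame: 181·3 + 47·3 + 170·3 + 263·2 = 1720
Amara: 181·0 + 47·4 + 170·2 + 263·3 = 1317
Aisha: 181·4 + 47·1 + 170·4 + 263·1 = 1714
Omar: 181·1 + 47·0 + 170·1 + 263·0 = 351
Theo: 181·2 + 47·2 + 170·0 + 263·4 = 1508
Kwame has the highest Borda score (1720).

Kwame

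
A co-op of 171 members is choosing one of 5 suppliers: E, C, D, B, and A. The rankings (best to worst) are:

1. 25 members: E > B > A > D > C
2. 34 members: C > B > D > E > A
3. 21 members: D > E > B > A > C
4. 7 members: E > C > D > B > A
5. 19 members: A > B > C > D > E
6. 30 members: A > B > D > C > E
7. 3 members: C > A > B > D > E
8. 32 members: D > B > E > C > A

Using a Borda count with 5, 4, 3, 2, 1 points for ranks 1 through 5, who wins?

B

E: 25·5 + 34·2 + 21·4 + 7·5 + 19·1 + 30·1 + 3·1 + 32·3 = 460
C: 25·1 + 34·5 + 21·1 + 7·4 + 19·3 + 30·2 + 3·5 + 32·2 = 440
D: 25·2 + 34·3 + 21·5 + 7·3 + 19·2 + 30·3 + 3·2 + 32·5 = 572
B: 25·4 + 34·4 + 21·3 + 7·2 + 19·4 + 30·4 + 3·3 + 32·4 = 646
A: 25·3 + 34·1 + 21·2 + 7·1 + 19·5 + 30·5 + 3·4 + 32·1 = 447
B has the highest Borda score (646).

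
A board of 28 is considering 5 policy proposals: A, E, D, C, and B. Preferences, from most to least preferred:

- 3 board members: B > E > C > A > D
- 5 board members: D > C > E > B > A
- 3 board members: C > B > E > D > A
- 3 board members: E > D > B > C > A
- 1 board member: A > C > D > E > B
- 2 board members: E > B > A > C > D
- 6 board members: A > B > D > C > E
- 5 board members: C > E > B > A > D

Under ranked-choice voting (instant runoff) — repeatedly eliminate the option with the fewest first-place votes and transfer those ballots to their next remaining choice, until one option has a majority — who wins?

Round 1: A 7, E 5, D 5, C 8, B 3. Eliminate B.
Round 2: A 7, E 8, D 5, C 8. Eliminate D.
Round 3: A 7, E 8, C 13. Eliminate A.
Round 4: E 8, C 20. C has a majority.

C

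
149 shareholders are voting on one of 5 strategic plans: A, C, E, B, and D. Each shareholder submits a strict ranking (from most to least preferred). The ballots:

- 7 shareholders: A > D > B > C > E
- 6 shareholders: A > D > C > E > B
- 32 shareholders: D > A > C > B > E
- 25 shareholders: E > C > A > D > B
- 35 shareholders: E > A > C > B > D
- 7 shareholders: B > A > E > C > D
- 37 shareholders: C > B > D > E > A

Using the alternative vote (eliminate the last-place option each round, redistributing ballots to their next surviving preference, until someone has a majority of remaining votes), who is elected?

Round 1: A 13, C 37, E 60, B 7, D 32. Eliminate B.
Round 2: A 20, C 37, E 60, D 32. Eliminate A.
Round 3: C 37, E 67, D 45. Eliminate C.
Round 4: E 67, D 82. D has a majority.

D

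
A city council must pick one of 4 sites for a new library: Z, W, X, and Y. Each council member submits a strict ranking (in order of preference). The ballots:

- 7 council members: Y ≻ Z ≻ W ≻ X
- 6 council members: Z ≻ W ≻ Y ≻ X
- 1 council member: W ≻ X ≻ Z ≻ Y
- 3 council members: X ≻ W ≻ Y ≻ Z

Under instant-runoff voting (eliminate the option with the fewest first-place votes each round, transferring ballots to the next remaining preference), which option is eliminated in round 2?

X

Round 1: Z 6, W 1, X 3, Y 7. Eliminate W.
Round 2: Z 6, X 4, Y 7. Eliminate X.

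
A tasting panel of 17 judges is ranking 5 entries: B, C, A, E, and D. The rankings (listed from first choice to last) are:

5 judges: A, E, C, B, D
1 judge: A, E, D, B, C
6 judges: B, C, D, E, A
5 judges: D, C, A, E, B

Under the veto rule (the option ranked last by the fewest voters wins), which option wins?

Last-place votes: B 5, C 1, A 6, E 0, D 5.
E is ranked last by the fewest voters, so E wins.

E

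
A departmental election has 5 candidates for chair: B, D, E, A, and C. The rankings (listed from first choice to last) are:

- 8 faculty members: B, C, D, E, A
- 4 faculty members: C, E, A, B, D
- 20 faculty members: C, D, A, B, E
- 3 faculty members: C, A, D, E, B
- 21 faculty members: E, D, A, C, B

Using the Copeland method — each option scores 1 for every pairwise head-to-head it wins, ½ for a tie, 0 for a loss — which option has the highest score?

B: ties E; loses to D, A, and C → score 0.5.
D: beats B, E, and A; loses to C → score 3.
E: beats A; ties B; loses to D and C → score 1.5.
A: beats B; loses to D, E, and C → score 1.
C: beats B, D, E, and A → score 4.
C has the best pairwise record.

C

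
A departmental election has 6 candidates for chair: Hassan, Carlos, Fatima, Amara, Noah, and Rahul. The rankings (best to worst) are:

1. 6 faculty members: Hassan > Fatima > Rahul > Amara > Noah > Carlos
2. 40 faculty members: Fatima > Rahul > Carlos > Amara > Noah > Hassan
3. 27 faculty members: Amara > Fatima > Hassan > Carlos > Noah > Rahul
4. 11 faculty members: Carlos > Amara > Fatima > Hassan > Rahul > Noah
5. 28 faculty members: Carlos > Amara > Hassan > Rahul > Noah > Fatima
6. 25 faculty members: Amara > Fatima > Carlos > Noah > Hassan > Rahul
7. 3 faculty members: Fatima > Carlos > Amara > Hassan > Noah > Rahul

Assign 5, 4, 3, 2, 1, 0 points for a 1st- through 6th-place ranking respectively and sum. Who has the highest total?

Hassan: 6·5 + 40·0 + 27·3 + 11·2 + 28·3 + 25·1 + 3·2 = 248
Carlos: 6·0 + 40·3 + 27·2 + 11·5 + 28·5 + 25·3 + 3·4 = 456
Fatima: 6·4 + 40·5 + 27·4 + 11·3 + 28·0 + 25·4 + 3·5 = 480
Amara: 6·2 + 40·2 + 27·5 + 11·4 + 28·4 + 25·5 + 3·3 = 517
Noah: 6·1 + 40·1 + 27·1 + 11·0 + 28·1 + 25·2 + 3·1 = 154
Rahul: 6·3 + 40·4 + 27·0 + 11·1 + 28·2 + 25·0 + 3·0 = 245
Amara has the highest Borda score (517).

Amara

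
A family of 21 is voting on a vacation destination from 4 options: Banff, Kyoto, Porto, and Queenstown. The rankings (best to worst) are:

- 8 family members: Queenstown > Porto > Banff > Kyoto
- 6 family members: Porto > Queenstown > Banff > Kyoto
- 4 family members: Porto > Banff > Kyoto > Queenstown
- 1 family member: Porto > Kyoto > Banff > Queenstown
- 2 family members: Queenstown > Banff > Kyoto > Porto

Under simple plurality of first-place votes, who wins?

Porto

First-place votes: Banff 0, Kyoto 0, Porto 11, Queenstown 10.
Porto has the most first-place votes.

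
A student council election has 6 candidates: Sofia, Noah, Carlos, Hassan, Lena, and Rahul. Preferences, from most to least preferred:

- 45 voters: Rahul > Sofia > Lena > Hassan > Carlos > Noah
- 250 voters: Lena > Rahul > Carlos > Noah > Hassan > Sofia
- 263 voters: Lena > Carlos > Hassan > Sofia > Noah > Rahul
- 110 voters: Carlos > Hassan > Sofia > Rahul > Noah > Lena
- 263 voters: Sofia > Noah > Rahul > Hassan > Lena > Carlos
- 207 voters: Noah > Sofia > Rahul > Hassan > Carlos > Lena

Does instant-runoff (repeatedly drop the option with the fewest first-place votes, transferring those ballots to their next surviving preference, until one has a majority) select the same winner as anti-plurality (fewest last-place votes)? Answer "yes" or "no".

Instant-runoff — R1 Sofia 263, Noah 207, Carlos 110, Hassan 0, Lena 513, Rahul 45 (Hassan out); R2 Sofia 263, Noah 207, Carlos 110, Lena 513, Rahul 45 (Rahul out); R3 Sofia 308, Noah 207, Carlos 110, Lena 513 (Carlos out); R4 Sofia 418, Noah 207, Lena 513 (Noah out); R5 Sofia 625, Lena 513 (Sofia winner). Winner: Sofia.
Anti-plurality — last-place votes: Sofia 250, Noah 45, Carlos 263, Hassan 0, Lena 317, Rahul 263. Winner: Hassan.
The two methods disagree.

no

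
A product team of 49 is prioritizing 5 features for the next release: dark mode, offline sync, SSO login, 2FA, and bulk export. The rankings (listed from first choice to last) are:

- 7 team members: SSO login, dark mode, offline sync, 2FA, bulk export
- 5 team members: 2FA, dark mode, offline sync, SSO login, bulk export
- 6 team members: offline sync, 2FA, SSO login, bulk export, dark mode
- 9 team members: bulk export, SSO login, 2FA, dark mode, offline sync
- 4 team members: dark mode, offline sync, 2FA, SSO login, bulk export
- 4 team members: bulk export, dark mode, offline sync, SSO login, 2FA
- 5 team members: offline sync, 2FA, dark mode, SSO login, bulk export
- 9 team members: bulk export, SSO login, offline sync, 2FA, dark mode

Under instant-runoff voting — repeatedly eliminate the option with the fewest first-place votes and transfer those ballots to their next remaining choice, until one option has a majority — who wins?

offline sync

Round 1: dark mode 4, offline sync 11, SSO login 7, 2FA 5, bulk export 22. Eliminate dark mode.
Round 2: offline sync 15, SSO login 7, 2FA 5, bulk export 22. Eliminate 2FA.
Round 3: offline sync 20, SSO login 7, bulk export 22. Eliminate SSO login.
Round 4: offline sync 27, bulk export 22. Offline sync has a majority.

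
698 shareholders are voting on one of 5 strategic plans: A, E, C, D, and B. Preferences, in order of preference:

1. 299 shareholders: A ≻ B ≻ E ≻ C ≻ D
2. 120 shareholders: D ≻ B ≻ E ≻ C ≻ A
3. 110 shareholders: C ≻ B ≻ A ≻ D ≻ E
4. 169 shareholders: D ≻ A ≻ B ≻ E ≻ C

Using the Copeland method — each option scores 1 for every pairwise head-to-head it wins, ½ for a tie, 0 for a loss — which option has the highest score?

A

A: beats E, C, D, and B → score 4.
E: beats C; loses to A, D, and B → score 1.
C: beats D; loses to A, E, and B → score 1.
D: beats E; loses to A, C, and B → score 1.
B: beats E, C, and D; loses to A → score 3.
A has the best pairwise record.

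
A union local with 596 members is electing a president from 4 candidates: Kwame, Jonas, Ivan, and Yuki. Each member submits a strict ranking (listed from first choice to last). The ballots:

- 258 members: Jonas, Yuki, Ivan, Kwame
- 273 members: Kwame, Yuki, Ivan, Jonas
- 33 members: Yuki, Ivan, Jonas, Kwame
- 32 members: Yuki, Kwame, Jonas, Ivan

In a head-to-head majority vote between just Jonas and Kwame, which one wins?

Voters preferring Jonas to Kwame: 291; preferring Kwame to Jonas: 305.
Kwame wins the head-to-head.

Kwame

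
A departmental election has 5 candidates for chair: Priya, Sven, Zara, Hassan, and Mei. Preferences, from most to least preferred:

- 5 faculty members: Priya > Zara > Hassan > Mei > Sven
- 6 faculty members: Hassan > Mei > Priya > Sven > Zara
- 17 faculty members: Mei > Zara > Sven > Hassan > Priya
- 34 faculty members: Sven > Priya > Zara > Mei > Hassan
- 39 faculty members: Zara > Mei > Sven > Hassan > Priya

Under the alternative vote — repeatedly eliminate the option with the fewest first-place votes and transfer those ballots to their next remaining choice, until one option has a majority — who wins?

Round 1: Priya 5, Sven 34, Zara 39, Hassan 6, Mei 17. Eliminate Priya.
Round 2: Sven 34, Zara 44, Hassan 6, Mei 17. Eliminate Hassan.
Round 3: Sven 34, Zara 44, Mei 23. Eliminate Mei.
Round 4: Sven 40, Zara 61. Zara has a majority.

Zara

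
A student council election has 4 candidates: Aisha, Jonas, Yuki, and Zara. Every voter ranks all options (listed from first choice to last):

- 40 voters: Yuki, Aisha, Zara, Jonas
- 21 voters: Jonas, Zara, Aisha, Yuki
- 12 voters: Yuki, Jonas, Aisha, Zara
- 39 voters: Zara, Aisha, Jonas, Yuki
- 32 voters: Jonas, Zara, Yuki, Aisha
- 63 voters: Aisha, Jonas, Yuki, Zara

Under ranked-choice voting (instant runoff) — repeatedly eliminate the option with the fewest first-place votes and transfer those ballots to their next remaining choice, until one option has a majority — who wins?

Round 1: Aisha 63, Jonas 53, Yuki 52, Zara 39. Eliminate Zara.
Round 2: Aisha 102, Jonas 53, Yuki 52. Eliminate Yuki.
Round 3: Aisha 142, Jonas 65. Aisha has a majority.

Aisha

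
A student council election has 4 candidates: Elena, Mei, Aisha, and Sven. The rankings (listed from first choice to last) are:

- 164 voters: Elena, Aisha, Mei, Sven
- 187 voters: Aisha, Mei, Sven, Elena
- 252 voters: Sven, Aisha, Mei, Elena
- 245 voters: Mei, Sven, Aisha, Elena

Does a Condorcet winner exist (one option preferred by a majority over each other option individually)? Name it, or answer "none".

none

Checking pairwise contests:
Mei beats Elena 684–164.
Aisha beats Mei 603–245.
Sven beats Aisha 497–351.
Mei beats Sven 596–252.
Every option loses at least one head-to-head, so there is no Condorcet winner.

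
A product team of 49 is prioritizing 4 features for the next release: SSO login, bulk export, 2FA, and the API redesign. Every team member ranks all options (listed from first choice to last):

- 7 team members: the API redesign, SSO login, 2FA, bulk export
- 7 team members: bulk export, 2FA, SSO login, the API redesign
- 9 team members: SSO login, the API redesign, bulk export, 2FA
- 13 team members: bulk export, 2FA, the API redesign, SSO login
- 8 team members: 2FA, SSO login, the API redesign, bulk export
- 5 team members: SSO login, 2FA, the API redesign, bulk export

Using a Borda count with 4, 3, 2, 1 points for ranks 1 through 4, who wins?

2FA

SSO login: 7·3 + 7·2 + 9·4 + 13·1 + 8·3 + 5·4 = 128
bulk export: 7·1 + 7·4 + 9·2 + 13·4 + 8·1 + 5·1 = 118
2FA: 7·2 + 7·3 + 9·1 + 13·3 + 8·4 + 5·3 = 130
the API redesign: 7·4 + 7·1 + 9·3 + 13·2 + 8·2 + 5·2 = 114
2FA has the highest Borda score (130).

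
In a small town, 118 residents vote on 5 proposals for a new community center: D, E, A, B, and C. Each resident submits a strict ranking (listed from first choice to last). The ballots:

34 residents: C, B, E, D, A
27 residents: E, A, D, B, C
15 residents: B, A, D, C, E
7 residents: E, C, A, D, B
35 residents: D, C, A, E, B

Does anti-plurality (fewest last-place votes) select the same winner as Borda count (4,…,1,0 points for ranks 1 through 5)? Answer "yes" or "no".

Anti-plurality — last-place votes: D 0, E 15, A 34, B 42, C 27. Winner: D.
Borda — scores: D 265, E 239, A 210, B 189, C 277. Winner: C.
The two methods disagree.

no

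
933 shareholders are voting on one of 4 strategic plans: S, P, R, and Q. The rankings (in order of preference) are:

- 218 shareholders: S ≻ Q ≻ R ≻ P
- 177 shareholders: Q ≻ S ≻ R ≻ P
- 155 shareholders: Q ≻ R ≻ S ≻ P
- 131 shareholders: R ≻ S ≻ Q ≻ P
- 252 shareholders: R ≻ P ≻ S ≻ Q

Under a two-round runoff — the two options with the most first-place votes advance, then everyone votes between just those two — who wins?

Round 1 first-place votes: S 218, P 0, R 383, Q 332.
R and Q advance.
Runoff: R is preferred to Q by 383 voters; Q by 550.
Q wins the runoff.

Q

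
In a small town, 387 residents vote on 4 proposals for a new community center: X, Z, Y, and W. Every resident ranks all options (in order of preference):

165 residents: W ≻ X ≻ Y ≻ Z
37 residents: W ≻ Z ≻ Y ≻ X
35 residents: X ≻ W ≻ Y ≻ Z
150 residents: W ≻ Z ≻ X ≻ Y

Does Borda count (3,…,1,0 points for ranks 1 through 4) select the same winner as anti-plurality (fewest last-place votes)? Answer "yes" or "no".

Borda — scores: X 585, Z 374, Y 237, W 1126. Winner: W.
Anti-plurality — last-place votes: X 37, Z 200, Y 150, W 0. Winner: W.
The two methods agree.

yes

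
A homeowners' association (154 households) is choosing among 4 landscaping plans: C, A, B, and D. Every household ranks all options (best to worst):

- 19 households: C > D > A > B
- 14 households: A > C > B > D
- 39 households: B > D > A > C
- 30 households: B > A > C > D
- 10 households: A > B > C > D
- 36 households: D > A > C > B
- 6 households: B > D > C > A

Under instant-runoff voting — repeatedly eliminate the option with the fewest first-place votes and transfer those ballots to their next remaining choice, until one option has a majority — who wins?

B

Round 1: C 19, A 24, B 75, D 36. Eliminate C.
Round 2: A 24, B 75, D 55. Eliminate A.
Round 3: B 99, D 55. B has a majority.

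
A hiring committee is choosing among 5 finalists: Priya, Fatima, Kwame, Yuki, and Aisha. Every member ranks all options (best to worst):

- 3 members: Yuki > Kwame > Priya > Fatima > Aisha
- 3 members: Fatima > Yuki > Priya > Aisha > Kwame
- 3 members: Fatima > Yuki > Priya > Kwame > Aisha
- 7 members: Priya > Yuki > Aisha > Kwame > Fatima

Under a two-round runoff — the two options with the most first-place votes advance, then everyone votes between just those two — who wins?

Round 1 first-place votes: Priya 7, Fatima 6, Kwame 0, Yuki 3, Aisha 0.
Priya and Fatima advance.
Runoff: Priya is preferred to Fatima by 10 voters; Fatima by 6.
Priya wins the runoff.

Priya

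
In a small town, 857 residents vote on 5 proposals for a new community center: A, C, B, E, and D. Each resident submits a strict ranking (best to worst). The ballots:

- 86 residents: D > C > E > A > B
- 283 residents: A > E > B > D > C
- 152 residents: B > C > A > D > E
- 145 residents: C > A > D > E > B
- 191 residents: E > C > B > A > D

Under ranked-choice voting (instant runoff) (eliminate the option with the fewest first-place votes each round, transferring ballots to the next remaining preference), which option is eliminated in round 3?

E

Round 1: A 283, C 145, B 152, E 191, D 86. Eliminate D.
Round 2: A 283, C 231, B 152, E 191. Eliminate B.
Round 3: A 283, C 383, E 191. Eliminate E.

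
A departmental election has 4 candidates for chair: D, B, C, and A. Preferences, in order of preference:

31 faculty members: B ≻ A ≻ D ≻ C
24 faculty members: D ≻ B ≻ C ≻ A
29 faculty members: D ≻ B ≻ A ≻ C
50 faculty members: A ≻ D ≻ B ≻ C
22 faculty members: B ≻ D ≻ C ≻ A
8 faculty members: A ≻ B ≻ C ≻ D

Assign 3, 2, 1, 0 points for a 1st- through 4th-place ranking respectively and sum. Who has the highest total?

D

D: 31·1 + 24·3 + 29·3 + 50·2 + 22·2 + 8·0 = 334
B: 31·3 + 24·2 + 29·2 + 50·1 + 22·3 + 8·2 = 331
C: 31·0 + 24·1 + 29·0 + 50·0 + 22·1 + 8·1 = 54
A: 31·2 + 24·0 + 29·1 + 50·3 + 22·0 + 8·3 = 265
D has the highest Borda score (334).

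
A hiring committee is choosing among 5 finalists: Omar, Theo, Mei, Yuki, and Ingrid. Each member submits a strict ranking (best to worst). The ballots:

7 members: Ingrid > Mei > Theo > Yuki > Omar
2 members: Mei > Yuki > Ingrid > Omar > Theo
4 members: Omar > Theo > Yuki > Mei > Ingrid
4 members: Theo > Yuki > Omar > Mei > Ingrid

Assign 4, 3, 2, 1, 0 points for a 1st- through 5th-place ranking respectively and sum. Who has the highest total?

Omar: 7·0 + 2·1 + 4·4 + 4·2 = 26
Theo: 7·2 + 2·0 + 4·3 + 4·4 = 42
Mei: 7·3 + 2·4 + 4·1 + 4·1 = 37
Yuki: 7·1 + 2·3 + 4·2 + 4·3 = 33
Ingrid: 7·4 + 2·2 + 4·0 + 4·0 = 32
Theo has the highest Borda score (42).

Theo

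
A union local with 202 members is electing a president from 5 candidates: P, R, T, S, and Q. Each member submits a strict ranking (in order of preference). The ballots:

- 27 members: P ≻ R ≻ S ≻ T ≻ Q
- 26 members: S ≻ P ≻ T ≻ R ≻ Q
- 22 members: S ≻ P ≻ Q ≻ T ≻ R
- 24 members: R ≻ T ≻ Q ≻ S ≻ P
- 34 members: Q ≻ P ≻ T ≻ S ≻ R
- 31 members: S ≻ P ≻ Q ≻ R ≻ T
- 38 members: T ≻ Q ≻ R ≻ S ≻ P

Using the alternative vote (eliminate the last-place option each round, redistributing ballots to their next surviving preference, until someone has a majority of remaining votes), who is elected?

Round 1: P 27, R 24, T 38, S 79, Q 34. Eliminate R.
Round 2: P 27, T 62, S 79, Q 34. Eliminate P.
Round 3: T 62, S 106, Q 34. S has a majority.

S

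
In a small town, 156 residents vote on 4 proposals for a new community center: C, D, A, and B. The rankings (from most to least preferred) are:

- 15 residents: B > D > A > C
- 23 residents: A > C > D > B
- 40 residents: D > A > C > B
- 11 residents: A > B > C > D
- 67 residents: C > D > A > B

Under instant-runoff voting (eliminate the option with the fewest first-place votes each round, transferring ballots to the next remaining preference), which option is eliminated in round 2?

A

Round 1: C 67, D 40, A 34, B 15. Eliminate B.
Round 2: C 67, D 55, A 34. Eliminate A.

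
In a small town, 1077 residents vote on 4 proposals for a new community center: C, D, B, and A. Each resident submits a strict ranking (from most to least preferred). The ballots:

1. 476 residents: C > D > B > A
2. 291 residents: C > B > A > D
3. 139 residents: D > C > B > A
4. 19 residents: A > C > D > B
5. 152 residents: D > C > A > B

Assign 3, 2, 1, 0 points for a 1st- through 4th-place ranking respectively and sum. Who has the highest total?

C

C: 476·3 + 291·3 + 139·2 + 19·2 + 152·2 = 2921
D: 476·2 + 291·0 + 139·3 + 19·1 + 152·3 = 1844
B: 476·1 + 291·2 + 139·1 + 19·0 + 152·0 = 1197
A: 476·0 + 291·1 + 139·0 + 19·3 + 152·1 = 500
C has the highest Borda score (2921).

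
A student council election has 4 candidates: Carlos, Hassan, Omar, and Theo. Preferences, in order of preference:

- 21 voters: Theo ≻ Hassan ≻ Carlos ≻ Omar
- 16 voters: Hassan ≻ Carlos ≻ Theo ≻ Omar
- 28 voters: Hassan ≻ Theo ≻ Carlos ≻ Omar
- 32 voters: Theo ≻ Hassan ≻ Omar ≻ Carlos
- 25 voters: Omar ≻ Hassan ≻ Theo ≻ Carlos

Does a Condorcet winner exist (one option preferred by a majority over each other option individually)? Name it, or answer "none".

Hassan

Hassan vs Carlos: 122–0 for Hassan.
Hassan vs Omar: 97–25 for Hassan.
Hassan vs Theo: 69–53 for Hassan.
Hassan beats every other option head-to-head.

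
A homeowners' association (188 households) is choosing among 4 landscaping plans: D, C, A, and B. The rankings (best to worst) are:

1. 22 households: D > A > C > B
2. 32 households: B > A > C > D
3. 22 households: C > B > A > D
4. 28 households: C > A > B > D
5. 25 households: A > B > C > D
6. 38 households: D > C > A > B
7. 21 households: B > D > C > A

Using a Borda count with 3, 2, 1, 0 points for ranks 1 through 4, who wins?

D: 22·3 + 32·0 + 22·0 + 28·0 + 25·0 + 38·3 + 21·2 = 222
C: 22·1 + 32·1 + 22·3 + 28·3 + 25·1 + 38·2 + 21·1 = 326
A: 22·2 + 32·2 + 22·1 + 28·2 + 25·3 + 38·1 + 21·0 = 299
B: 22·0 + 32·3 + 22·2 + 28·1 + 25·2 + 38·0 + 21·3 = 281
C has the highest Borda score (326).

C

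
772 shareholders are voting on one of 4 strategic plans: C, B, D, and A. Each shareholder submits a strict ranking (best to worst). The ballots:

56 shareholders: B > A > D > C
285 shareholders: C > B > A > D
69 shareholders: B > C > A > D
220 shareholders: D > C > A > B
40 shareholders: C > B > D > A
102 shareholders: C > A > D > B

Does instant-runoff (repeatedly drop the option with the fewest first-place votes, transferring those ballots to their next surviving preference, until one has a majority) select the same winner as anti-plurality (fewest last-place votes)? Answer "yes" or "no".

no

Instant-runoff — R1 C 427, B 125, D 220, A 0 (C winner). Winner: C.
Anti-plurality — last-place votes: C 56, B 322, D 354, A 40. Winner: A.
The two methods disagree.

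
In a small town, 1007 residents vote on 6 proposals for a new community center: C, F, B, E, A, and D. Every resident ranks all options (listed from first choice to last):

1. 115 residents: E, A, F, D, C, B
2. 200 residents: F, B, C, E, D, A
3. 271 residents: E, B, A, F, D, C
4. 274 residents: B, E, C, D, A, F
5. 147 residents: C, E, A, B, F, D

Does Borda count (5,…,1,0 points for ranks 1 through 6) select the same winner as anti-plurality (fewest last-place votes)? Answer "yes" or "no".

yes

Borda — scores: C 2272, F 2034, B 3548, E 4014, A 1988, D 1249. Winner: E.
Anti-plurality — last-place votes: C 271, F 274, B 115, E 0, A 200, D 147. Winner: E.
The two methods agree.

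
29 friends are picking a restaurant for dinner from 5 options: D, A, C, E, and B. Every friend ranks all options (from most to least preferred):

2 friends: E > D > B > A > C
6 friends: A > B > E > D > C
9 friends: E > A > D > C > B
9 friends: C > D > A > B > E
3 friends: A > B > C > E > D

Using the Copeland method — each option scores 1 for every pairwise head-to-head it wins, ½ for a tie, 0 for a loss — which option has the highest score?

A

D: beats C and B; loses to A and E → score 2.
A: beats D, C, E, and B → score 4.
C: beats B; loses to D, A, and E → score 1.
E: beats D and C; loses to A and B → score 2.
B: beats E; loses to D, A, and C → score 1.
A has the best pairwise record.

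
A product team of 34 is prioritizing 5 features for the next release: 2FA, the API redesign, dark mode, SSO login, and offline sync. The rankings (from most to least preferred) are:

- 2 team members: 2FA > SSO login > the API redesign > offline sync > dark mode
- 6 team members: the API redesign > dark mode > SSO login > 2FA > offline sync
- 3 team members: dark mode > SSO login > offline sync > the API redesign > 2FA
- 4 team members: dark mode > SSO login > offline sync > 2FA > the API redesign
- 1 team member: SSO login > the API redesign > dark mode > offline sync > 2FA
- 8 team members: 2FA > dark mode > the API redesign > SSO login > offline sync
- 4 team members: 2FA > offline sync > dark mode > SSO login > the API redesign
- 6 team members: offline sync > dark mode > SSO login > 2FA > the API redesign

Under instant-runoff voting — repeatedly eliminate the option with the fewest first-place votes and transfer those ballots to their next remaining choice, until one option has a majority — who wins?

dark mode

Round 1: 2FA 14, the API redesign 6, dark mode 7, SSO login 1, offline sync 6. Eliminate SSO login.
Round 2: 2FA 14, the API redesign 7, dark mode 7, offline sync 6. Eliminate offline sync.
Round 3: 2FA 14, the API redesign 7, dark mode 13. Eliminate the API redesign.
Round 4: 2FA 14, dark mode 20. Dark mode has a majority.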